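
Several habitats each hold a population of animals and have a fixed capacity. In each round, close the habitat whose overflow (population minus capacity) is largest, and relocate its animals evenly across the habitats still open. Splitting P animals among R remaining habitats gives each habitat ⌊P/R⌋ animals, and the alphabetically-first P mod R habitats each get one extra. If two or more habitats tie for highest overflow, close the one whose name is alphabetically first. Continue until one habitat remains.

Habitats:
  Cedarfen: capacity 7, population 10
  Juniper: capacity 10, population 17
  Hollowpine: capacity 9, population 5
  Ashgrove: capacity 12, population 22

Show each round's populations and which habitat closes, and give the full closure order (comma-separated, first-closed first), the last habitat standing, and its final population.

Round 1: Ashgrove=22 Cedarfen=10 Hollowpine=5 Juniper=17 → close Ashgrove (overflow 10)
  22÷3 = 7 each, +1 to first 1
Round 2: Cedarfen=18 Hollowpine=12 Juniper=24 → close Juniper (overflow 14)
  24÷2 = 12 each, +1 to first 0
Round 3: Cedarfen=30 Hollowpine=24 → close Cedarfen (overflow 23)
  30÷1 = 30 each, +1 to first 0

Closure order: Ashgrove, Juniper, Cedarfen
Last habitat: Hollowpine with 54 animals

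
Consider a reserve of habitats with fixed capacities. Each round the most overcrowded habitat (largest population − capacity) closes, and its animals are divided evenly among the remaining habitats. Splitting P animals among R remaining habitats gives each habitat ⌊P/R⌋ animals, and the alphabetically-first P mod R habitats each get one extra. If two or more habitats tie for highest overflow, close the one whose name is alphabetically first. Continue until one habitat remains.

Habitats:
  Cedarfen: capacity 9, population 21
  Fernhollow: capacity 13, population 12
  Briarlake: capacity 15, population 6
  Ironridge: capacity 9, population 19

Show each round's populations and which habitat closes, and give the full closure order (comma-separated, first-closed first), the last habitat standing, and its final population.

Round 1: Briarlake=6 Cedarfen=21 Fernhollow=12 Ironridge=19 → close Cedarfen (overflow 12)
  21÷3 = 7 each, +1 to first 0
Round 2: Briarlake=13 Fernhollow=19 Ironridge=26 → close Ironridge (overflow 17)
  26÷2 = 13 each, +1 to first 0
Round 3: Briarlake=26 Fernhollow=32 → close Fernhollow (overflow 19)
  32÷1 = 32 each, +1 to first 0

Closure order: Cedarfen, Ironridge, Fernhollow
Last habitat: Briarlake with 58 animals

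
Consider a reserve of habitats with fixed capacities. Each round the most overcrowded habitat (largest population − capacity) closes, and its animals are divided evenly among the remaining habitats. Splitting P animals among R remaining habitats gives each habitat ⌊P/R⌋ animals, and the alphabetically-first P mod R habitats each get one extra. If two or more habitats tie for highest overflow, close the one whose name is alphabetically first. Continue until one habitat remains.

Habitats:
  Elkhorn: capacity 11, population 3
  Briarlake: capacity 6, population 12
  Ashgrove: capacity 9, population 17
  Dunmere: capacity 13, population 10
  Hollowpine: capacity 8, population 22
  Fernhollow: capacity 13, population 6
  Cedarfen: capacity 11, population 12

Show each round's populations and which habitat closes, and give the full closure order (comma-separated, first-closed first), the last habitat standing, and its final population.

Round 1: Ashgrove=17 Briarlake=12 Cedarfen=12 Dunmere=10 Elkhorn=3 Fernhollow=6 Hollowpine=22 → close Hollowpine (overflow 14)
  22÷6 = 3 each, +1 to first 4
Round 2: Ashgrove=21 Briarlake=16 Cedarfen=16 Dunmere=14 Elkhorn=6 Fernhollow=9 → close Ashgrove (overflow 12)
  21÷5 = 4 each, +1 to first 1
Round 3: Briarlake=21 Cedarfen=20 Dunmere=18 Elkhorn=10 Fernhollow=13 → close Briarlake (overflow 15)
  21÷4 = 5 each, +1 to first 1
Round 4: Cedarfen=26 Dunmere=23 Elkhorn=15 Fernhollow=18 → close Cedarfen (overflow 15)
  26÷3 = 8 each, +1 to first 2
Round 5: Dunmere=32 Elkhorn=24 Fernhollow=26 → close Dunmere (overflow 19)
  32÷2 = 16 each, +1 to first 0
Round 6: Elkhorn=40 Fernhollow=42 → close Elkhorn (overflow 29)
  40÷1 = 40 each, +1 to first 0

Closure order: Hollowpine, Ashgrove, Briarlake, Cedarfen, Dunmere, Elkhorn
Last habitat: Fernhollow with 82 animals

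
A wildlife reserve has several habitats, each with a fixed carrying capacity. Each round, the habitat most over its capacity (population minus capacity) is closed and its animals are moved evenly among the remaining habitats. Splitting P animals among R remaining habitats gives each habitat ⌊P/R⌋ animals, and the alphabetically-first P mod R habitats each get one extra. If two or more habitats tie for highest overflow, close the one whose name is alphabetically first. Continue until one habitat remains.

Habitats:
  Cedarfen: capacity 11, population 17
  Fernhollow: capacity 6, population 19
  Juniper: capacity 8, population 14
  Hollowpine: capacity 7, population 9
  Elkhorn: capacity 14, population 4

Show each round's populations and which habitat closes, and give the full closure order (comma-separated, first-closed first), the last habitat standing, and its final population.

Closure order: Fernhollow, Cedarfen, Juniper, Hollowpine
Last habitat: Elkhorn with 63 animals

Round 1: Cedarfen=17 Elkhorn=4 Fernhollow=19 Hollowpine=9 Juniper=14 → close Fernhollow (overflow 13)
  19÷4 = 4 each, +1 to first 3
Round 2: Cedarfen=22 Elkhorn=9 Hollowpine=14 Juniper=18 → close Cedarfen (overflow 11)
  22÷3 = 7 each, +1 to first 1
Round 3: Elkhorn=17 Hollowpine=21 Juniper=25 → close Juniper (overflow 17)
  25÷2 = 12 each, +1 to first 1
Round 4: Elkhorn=30 Hollowpine=33 → close Hollowpine (overflow 26)
  33÷1 = 33 each, +1 to first 0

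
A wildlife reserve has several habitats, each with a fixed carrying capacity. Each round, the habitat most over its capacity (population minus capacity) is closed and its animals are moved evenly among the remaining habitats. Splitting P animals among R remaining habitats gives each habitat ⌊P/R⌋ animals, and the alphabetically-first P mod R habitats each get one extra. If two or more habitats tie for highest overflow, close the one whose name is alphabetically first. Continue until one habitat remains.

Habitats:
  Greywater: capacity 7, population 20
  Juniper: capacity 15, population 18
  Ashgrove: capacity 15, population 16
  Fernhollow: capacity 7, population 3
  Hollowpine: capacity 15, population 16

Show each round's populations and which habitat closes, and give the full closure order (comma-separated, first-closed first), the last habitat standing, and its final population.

Round 1: Ashgrove=16 Fernhollow=3 Greywater=20 Hollowpine=16 Juniper=18 → close Greywater (overflow 13)
  20÷4 = 5 each, +1 to first 0
Round 2: Ashgrove=21 Fernhollow=8 Hollowpine=21 Juniper=23 → close Juniper (overflow 8)
  23÷3 = 7 each, +1 to first 2
Round 3: Ashgrove=29 Fernhollow=16 Hollowpine=28 → close Ashgrove (overflow 14)
  29÷2 = 14 each, +1 to first 1
Round 4: Fernhollow=31 Hollowpine=42 → close Hollowpine (overflow 27)
  42÷1 = 42 each, +1 to first 0

Closure order: Greywater, Juniper, Ashgrove, Hollowpine
Last habitat: Fernhollow with 73 animals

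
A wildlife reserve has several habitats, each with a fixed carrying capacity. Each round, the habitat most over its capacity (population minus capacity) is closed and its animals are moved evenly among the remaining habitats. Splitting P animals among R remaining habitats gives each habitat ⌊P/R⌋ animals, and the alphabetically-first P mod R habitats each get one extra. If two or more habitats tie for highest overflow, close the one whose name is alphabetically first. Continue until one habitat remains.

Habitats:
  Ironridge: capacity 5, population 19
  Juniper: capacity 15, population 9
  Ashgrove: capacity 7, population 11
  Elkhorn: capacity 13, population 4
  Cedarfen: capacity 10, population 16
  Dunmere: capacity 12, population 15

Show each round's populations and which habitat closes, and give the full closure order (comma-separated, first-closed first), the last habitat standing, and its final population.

Closure order: Ironridge, Cedarfen, Ashgrove, Dunmere, Elkhorn
Last habitat: Juniper with 74 animals

Round 1: Ashgrove=11 Cedarfen=16 Dunmere=15 Elkhorn=4 Ironridge=19 Juniper=9 → close Ironridge (overflow 14)
  19÷5 = 3 each, +1 to first 4
Round 2: Ashgrove=15 Cedarfen=20 Dunmere=19 Elkhorn=8 Juniper=12 → close Cedarfen (overflow 10)
  20÷4 = 5 each, +1 to first 0
Round 3: Ashgrove=20 Dunmere=24 Elkhorn=13 Juniper=17 → close Ashgrove (overflow 13)
  20÷3 = 6 each, +1 to first 2
Round 4: Dunmere=31 Elkhorn=20 Juniper=23 → close Dunmere (overflow 19)
  31÷2 = 15 each, +1 to first 1
Round 5: Elkhorn=36 Juniper=38 → close Elkhorn (overflow 23)
  36÷1 = 36 each, +1 to first 0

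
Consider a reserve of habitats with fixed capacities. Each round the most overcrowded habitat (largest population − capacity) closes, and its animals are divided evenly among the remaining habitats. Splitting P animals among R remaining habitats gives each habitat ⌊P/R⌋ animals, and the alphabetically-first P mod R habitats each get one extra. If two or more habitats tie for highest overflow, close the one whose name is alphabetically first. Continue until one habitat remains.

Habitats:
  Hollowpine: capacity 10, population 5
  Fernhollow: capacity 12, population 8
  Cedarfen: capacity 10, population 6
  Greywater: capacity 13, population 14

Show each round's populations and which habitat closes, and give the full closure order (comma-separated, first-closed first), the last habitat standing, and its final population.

Round 1: Cedarfen=6 Fernhollow=8 Greywater=14 Hollowpine=5 → close Greywater (overflow 1)
  14÷3 = 4 each, +1 to first 2
Round 2: Cedarfen=11 Fernhollow=13 Hollowpine=9 → close Cedarfen (overflow 1)
  11÷2 = 5 each, +1 to first 1
Round 3: Fernhollow=19 Hollowpine=14 → close Fernhollow (overflow 7)
  19÷1 = 19 each, +1 to first 0

Closure order: Greywater, Cedarfen, Fernhollow
Last habitat: Hollowpine with 33 animals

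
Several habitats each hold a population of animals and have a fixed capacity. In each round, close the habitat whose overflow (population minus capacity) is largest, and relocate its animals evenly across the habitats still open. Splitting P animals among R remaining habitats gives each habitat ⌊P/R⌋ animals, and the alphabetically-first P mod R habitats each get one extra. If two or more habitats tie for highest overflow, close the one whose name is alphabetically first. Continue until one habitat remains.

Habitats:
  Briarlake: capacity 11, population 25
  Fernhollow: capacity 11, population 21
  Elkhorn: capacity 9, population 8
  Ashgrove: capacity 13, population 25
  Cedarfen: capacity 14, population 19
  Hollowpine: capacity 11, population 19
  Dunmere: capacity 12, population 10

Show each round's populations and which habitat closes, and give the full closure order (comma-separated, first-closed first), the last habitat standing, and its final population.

Closure order: Briarlake, Ashgrove, Fernhollow, Hollowpine, Cedarfen, Dunmere
Last habitat: Elkhorn with 127 animals

Round 1: Ashgrove=25 Briarlake=25 Cedarfen=19 Dunmere=10 Elkhorn=8 Fernhollow=21 Hollowpine=19 → close Briarlake (overflow 14)
  25÷6 = 4 each, +1 to first 1
Round 2: Ashgrove=30 Cedarfen=23 Dunmere=14 Elkhorn=12 Fernhollow=25 Hollowpine=23 → close Ashgrove (overflow 17)
  30÷5 = 6 each, +1 to first 0
Round 3: Cedarfen=29 Dunmere=20 Elkhorn=18 Fernhollow=31 Hollowpine=29 → close Fernhollow (overflow 20)
  31÷4 = 7 each, +1 to first 3
Round 4: Cedarfen=37 Dunmere=28 Elkhorn=26 Hollowpine=36 → close Hollowpine (overflow 25)
  36÷3 = 12 each, +1 to first 0
Round 5: Cedarfen=49 Dunmere=40 Elkhorn=38 → close Cedarfen (overflow 35)
  49÷2 = 24 each, +1 to first 1
Round 6: Dunmere=65 Elkhorn=62 → close Dunmere (overflow 53)
  65÷1 = 65 each, +1 to first 0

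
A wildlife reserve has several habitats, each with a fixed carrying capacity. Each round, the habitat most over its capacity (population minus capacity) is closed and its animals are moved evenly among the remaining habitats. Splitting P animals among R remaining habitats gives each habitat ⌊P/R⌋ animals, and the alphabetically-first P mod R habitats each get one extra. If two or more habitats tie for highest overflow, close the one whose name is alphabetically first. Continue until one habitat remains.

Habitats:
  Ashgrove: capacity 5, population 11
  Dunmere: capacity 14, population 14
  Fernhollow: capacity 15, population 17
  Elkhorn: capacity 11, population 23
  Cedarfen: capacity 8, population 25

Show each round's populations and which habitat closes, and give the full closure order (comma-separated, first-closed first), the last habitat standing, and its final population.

Round 1: Ashgrove=11 Cedarfen=25 Dunmere=14 Elkhorn=23 Fernhollow=17 → close Cedarfen (overflow 17)
  25÷4 = 6 each, +1 to first 1
Round 2: Ashgrove=18 Dunmere=20 Elkhorn=29 Fernhollow=23 → close Elkhorn (overflow 18)
  29÷3 = 9 each, +1 to first 2
Round 3: Ashgrove=28 Dunmere=30 Fernhollow=32 → close Ashgrove (overflow 23)
  28÷2 = 14 each, +1 to first 0
Round 4: Dunmere=44 Fernhollow=46 → close Fernhollow (overflow 31)
  46÷1 = 46 each, +1 to first 0

Closure order: Cedarfen, Elkhorn, Ashgrove, Fernhollow
Last habitat: Dunmere with 90 animals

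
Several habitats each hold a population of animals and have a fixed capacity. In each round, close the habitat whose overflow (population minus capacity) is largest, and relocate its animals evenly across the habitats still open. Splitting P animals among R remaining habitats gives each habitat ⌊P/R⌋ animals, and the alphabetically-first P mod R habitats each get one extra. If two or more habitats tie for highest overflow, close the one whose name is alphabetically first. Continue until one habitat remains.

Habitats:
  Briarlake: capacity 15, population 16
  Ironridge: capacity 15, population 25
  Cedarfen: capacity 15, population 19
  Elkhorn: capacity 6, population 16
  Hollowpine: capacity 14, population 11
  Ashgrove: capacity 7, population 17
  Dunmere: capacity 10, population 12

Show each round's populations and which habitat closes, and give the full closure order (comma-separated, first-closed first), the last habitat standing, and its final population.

Round 1: Ashgrove=17 Briarlake=16 Cedarfen=19 Dunmere=12 Elkhorn=16 Hollowpine=11 Ironridge=25 → close Ashgrove (overflow 10)
  17÷6 = 2 each, +1 to first 5
Round 2: Briarlake=19 Cedarfen=22 Dunmere=15 Elkhorn=19 Hollowpine=14 Ironridge=27 → close Elkhorn (overflow 13)
  19÷5 = 3 each, +1 to first 4
Round 3: Briarlake=23 Cedarfen=26 Dunmere=19 Hollowpine=18 Ironridge=30 → close Ironridge (overflow 15)
  30÷4 = 7 each, +1 to first 2
Round 4: Briarlake=31 Cedarfen=34 Dunmere=26 Hollowpine=25 → close Cedarfen (overflow 19)
  34÷3 = 11 each, +1 to first 1
Round 5: Briarlake=43 Dunmere=37 Hollowpine=36 → close Briarlake (overflow 28)
  43÷2 = 21 each, +1 to first 1
Round 6: Dunmere=59 Hollowpine=57 → close Dunmere (overflow 49)
  59÷1 = 59 each, +1 to first 0

Closure order: Ashgrove, Elkhorn, Ironridge, Cedarfen, Briarlake, Dunmere
Last habitat: Hollowpine with 116 animals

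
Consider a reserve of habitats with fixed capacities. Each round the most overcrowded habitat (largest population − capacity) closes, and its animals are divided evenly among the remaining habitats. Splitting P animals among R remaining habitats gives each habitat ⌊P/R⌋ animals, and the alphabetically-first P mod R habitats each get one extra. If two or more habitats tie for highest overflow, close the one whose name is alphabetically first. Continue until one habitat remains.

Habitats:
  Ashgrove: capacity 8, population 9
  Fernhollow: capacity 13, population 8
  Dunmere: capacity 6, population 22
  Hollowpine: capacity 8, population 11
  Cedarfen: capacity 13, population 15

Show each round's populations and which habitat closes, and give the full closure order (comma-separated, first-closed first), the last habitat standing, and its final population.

Round 1: Ashgrove=9 Cedarfen=15 Dunmere=22 Fernhollow=8 Hollowpine=11 → close Dunmere (overflow 16)
  22÷4 = 5 each, +1 to first 2
Round 2: Ashgrove=15 Cedarfen=21 Fernhollow=13 Hollowpine=16 → close Cedarfen (overflow 8)
  21÷3 = 7 each, +1 to first 0
Round 3: Ashgrove=22 Fernhollow=20 Hollowpine=23 → close Hollowpine (overflow 15)
  23÷2 = 11 each, +1 to first 1
Round 4: Ashgrove=34 Fernhollow=31 → close Ashgrove (overflow 26)
  34÷1 = 34 each, +1 to first 0

Closure order: Dunmere, Cedarfen, Hollowpine, Ashgrove
Last habitat: Fernhollow with 65 animals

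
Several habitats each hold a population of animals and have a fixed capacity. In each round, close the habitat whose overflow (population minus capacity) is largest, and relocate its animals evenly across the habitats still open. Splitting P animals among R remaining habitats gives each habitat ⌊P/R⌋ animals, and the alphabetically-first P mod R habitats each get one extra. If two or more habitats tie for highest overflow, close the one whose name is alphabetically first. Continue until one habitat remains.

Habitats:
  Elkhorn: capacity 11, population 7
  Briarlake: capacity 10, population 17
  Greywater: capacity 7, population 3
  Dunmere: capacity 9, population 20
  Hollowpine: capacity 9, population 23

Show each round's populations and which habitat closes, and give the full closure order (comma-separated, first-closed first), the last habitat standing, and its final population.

Closure order: Hollowpine, Dunmere, Briarlake, Elkhorn
Last habitat: Greywater with 70 animals

Round 1: Briarlake=17 Dunmere=20 Elkhorn=7 Greywater=3 Hollowpine=23 → close Hollowpine (overflow 14)
  23÷4 = 5 each, +1 to first 3
Round 2: Briarlake=23 Dunmere=26 Elkhorn=13 Greywater=8 → close Dunmere (overflow 17)
  26÷3 = 8 each, +1 to first 2
Round 3: Briarlake=32 Elkhorn=22 Greywater=16 → close Briarlake (overflow 22)
  32÷2 = 16 each, +1 to first 0
Round 4: Elkhorn=38 Greywater=32 → close Elkhorn (overflow 27)
  38÷1 = 38 each, +1 to first 0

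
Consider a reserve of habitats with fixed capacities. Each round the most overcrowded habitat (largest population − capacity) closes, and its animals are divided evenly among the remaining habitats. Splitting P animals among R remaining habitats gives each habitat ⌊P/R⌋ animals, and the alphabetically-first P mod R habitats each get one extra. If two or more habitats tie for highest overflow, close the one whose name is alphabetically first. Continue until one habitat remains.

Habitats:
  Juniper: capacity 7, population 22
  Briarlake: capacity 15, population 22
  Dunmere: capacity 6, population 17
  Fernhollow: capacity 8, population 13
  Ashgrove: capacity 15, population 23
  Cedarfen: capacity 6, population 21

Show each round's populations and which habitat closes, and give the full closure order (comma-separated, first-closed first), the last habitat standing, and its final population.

Round 1: Ashgrove=23 Briarlake=22 Cedarfen=21 Dunmere=17 Fernhollow=13 Juniper=22 → close Cedarfen (overflow 15)
  21÷5 = 4 each, +1 to first 1
Round 2: Ashgrove=28 Briarlake=26 Dunmere=21 Fernhollow=17 Juniper=26 → close Juniper (overflow 19)
  26÷4 = 6 each, +1 to first 2
Round 3: Ashgrove=35 Briarlake=33 Dunmere=27 Fernhollow=23 → close Dunmere (overflow 21)
  27÷3 = 9 each, +1 to first 0
Round 4: Ashgrove=44 Briarlake=42 Fernhollow=32 → close Ashgrove (overflow 29)
  44÷2 = 22 each, +1 to first 0
Round 5: Briarlake=64 Fernhollow=54 → close Briarlake (overflow 49)
  64÷1 = 64 each, +1 to first 0

Closure order: Cedarfen, Juniper, Dunmere, Ashgrove, Briarlake
Last habitat: Fernhollow with 118 animals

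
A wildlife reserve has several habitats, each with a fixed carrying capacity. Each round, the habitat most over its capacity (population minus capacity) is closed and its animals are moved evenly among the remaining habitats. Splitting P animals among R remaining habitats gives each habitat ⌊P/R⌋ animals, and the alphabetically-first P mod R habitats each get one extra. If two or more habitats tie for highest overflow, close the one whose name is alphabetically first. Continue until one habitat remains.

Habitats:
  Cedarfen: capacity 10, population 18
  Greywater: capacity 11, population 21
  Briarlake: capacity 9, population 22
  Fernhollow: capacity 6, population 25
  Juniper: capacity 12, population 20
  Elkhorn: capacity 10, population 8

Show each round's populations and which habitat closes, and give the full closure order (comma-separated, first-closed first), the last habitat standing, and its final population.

Round 1: Briarlake=22 Cedarfen=18 Elkhorn=8 Fernhollow=25 Greywater=21 Juniper=20 → close Fernhollow (overflow 19)
  25÷5 = 5 each, +1 to first 0
Round 2: Briarlake=27 Cedarfen=23 Elkhorn=13 Greywater=26 Juniper=25 → close Briarlake (overflow 18)
  27÷4 = 6 each, +1 to first 3
Round 3: Cedarfen=30 Elkhorn=20 Greywater=33 Juniper=31 → close Greywater (overflow 22)
  33÷3 = 11 each, +1 to first 0
Round 4: Cedarfen=41 Elkhorn=31 Juniper=42 → close Cedarfen (overflow 31)
  41÷2 = 20 each, +1 to first 1
Round 5: Elkhorn=52 Juniper=62 → close Juniper (overflow 50)
  62÷1 = 62 each, +1 to first 0

Closure order: Fernhollow, Briarlake, Greywater, Cedarfen, Juniper
Last habitat: Elkhorn with 114 animals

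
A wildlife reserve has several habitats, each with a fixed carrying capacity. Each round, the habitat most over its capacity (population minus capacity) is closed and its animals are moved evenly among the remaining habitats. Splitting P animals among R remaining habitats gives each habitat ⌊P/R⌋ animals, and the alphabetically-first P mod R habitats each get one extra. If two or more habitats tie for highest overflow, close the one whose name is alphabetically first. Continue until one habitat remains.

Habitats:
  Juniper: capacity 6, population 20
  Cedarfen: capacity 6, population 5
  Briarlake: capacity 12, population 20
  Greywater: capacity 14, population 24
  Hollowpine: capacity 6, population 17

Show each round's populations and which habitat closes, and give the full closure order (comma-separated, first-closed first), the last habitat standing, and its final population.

Closure order: Juniper, Hollowpine, Greywater, Briarlake
Last habitat: Cedarfen with 86 animals

Round 1: Briarlake=20 Cedarfen=5 Greywater=24 Hollowpine=17 Juniper=20 → close Juniper (overflow 14)
  20÷4 = 5 each, +1 to first 0
Round 2: Briarlake=25 Cedarfen=10 Greywater=29 Hollowpine=22 → close Hollowpine (overflow 16)
  22÷3 = 7 each, +1 to first 1
Round 3: Briarlake=33 Cedarfen=17 Greywater=36 → close Greywater (overflow 22)
  36÷2 = 18 each, +1 to first 0
Round 4: Briarlake=51 Cedarfen=35 → close Briarlake (overflow 39)
  51÷1 = 51 each, +1 to first 0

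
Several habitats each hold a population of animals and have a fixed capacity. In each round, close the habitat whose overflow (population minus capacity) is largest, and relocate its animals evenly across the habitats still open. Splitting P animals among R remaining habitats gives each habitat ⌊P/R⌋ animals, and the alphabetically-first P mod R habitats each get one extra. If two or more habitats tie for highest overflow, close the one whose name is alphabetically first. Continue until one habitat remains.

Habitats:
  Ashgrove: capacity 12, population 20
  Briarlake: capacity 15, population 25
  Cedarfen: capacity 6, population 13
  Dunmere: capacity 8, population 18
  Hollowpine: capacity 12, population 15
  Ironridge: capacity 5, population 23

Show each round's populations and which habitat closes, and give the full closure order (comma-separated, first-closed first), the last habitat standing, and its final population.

Closure order: Ironridge, Briarlake, Ashgrove, Dunmere, Cedarfen
Last habitat: Hollowpine with 114 animals

Round 1: Ashgrove=20 Briarlake=25 Cedarfen=13 Dunmere=18 Hollowpine=15 Ironridge=23 → close Ironridge (overflow 18)
  23÷5 = 4 each, +1 to first 3
Round 2: Ashgrove=25 Briarlake=30 Cedarfen=18 Dunmere=22 Hollowpine=19 → close Briarlake (overflow 15)
  30÷4 = 7 each, +1 to first 2
Round 3: Ashgrove=33 Cedarfen=26 Dunmere=29 Hollowpine=26 → close Ashgrove (overflow 21)
  33÷3 = 11 each, +1 to first 0
Round 4: Cedarfen=37 Dunmere=40 Hollowpine=37 → close Dunmere (overflow 32)
  40÷2 = 20 each, +1 to first 0
Round 5: Cedarfen=57 Hollowpine=57 → close Cedarfen (overflow 51)
  57÷1 = 57 each, +1 to first 0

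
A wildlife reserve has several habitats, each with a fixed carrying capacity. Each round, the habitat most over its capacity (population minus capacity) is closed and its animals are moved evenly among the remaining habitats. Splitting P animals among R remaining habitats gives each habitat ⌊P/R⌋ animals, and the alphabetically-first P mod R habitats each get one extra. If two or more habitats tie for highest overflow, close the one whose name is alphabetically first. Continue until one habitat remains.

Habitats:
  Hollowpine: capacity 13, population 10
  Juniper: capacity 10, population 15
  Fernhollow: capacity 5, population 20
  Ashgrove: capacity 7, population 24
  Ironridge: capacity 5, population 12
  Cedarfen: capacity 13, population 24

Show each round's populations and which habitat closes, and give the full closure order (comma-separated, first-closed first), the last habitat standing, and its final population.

Round 1: Ashgrove=24 Cedarfen=24 Fernhollow=20 Hollowpine=10 Ironridge=12 Juniper=15 → close Ashgrove (overflow 17)
  24÷5 = 4 each, +1 to first 4
Round 2: Cedarfen=29 Fernhollow=25 Hollowpine=15 Ironridge=17 Juniper=19 → close Fernhollow (overflow 20)
  25÷4 = 6 each, +1 to first 1
Round 3: Cedarfen=36 Hollowpine=21 Ironridge=23 Juniper=25 → close Cedarfen (overflow 23)
  36÷3 = 12 each, +1 to first 0
Round 4: Hollowpine=33 Ironridge=35 Juniper=37 → close Ironridge (overflow 30)
  35÷2 = 17 each, +1 to first 1
Round 5: Hollowpine=51 Juniper=54 → close Juniper (overflow 44)
  54÷1 = 54 each, +1 to first 0

Closure order: Ashgrove, Fernhollow, Cedarfen, Ironridge, Juniper
Last habitat: Hollowpine with 105 animals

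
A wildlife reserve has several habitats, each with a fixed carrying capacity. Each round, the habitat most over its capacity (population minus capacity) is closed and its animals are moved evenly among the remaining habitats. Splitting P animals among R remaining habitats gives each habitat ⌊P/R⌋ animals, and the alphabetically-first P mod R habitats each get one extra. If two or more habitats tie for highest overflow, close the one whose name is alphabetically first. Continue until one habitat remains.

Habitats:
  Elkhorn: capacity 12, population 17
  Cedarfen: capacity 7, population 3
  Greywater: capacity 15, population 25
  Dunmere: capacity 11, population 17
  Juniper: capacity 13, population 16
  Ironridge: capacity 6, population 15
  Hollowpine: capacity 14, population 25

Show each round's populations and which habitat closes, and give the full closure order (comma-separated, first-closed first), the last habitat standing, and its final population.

Closure order: Hollowpine, Greywater, Ironridge, Dunmere, Elkhorn, Juniper
Last habitat: Cedarfen with 118 animals

Round 1: Cedarfen=3 Dunmere=17 Elkhorn=17 Greywater=25 Hollowpine=25 Ironridge=15 Juniper=16 → close Hollowpine (overflow 11)
  25÷6 = 4 each, +1 to first 1
Round 2: Cedarfen=8 Dunmere=21 Elkhorn=21 Greywater=29 Ironridge=19 Juniper=20 → close Greywater (overflow 14)
  29÷5 = 5 each, +1 to first 4
Round 3: Cedarfen=14 Dunmere=27 Elkhorn=27 Ironridge=25 Juniper=25 → close Ironridge (overflow 19)
  25÷4 = 6 each, +1 to first 1
Round 4: Cedarfen=21 Dunmere=33 Elkhorn=33 Juniper=31 → close Dunmere (overflow 22)
  33÷3 = 11 each, +1 to first 0
Round 5: Cedarfen=32 Elkhorn=44 Juniper=42 → close Elkhorn (overflow 32)
  44÷2 = 22 each, +1 to first 0
Round 6: Cedarfen=54 Juniper=64 → close Juniper (overflow 51)
  64÷1 = 64 each, +1 to first 0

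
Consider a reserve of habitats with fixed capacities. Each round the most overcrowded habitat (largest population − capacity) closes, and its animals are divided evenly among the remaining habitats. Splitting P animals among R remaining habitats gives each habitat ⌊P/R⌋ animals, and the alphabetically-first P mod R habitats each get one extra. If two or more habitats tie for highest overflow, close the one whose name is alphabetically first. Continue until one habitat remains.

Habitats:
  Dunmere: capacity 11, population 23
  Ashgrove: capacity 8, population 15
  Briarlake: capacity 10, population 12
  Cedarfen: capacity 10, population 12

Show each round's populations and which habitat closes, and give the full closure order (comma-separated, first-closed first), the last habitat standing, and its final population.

Round 1: Ashgrove=15 Briarlake=12 Cedarfen=12 Dunmere=23 → close Dunmere (overflow 12)
  23÷3 = 7 each, +1 to first 2
Round 2: Ashgrove=23 Briarlake=20 Cedarfen=19 → close Ashgrove (overflow 15)
  23÷2 = 11 each, +1 to first 1
Round 3: Briarlake=32 Cedarfen=30 → close Briarlake (overflow 22)
  32÷1 = 32 each, +1 to first 0

Closure order: Dunmere, Ashgrove, Briarlake
Last habitat: Cedarfen with 62 animals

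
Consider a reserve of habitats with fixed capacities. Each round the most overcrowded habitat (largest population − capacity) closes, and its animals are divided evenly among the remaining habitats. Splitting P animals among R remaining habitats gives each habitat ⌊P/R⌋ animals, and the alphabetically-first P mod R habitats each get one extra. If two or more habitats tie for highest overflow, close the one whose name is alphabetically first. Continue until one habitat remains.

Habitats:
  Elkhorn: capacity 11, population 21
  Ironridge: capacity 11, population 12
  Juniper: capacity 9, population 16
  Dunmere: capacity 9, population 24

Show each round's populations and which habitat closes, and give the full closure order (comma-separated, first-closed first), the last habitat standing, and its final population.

Closure order: Dunmere, Elkhorn, Juniper
Last habitat: Ironridge with 73 animals

Round 1: Dunmere=24 Elkhorn=21 Ironridge=12 Juniper=16 → close Dunmere (overflow 15)
  24÷3 = 8 each, +1 to first 0
Round 2: Elkhorn=29 Ironridge=20 Juniper=24 → close Elkhorn (overflow 18)
  29÷2 = 14 each, +1 to first 1
Round 3: Ironridge=35 Juniper=38 → close Juniper (overflow 29)
  38÷1 = 38 each, +1 to first 0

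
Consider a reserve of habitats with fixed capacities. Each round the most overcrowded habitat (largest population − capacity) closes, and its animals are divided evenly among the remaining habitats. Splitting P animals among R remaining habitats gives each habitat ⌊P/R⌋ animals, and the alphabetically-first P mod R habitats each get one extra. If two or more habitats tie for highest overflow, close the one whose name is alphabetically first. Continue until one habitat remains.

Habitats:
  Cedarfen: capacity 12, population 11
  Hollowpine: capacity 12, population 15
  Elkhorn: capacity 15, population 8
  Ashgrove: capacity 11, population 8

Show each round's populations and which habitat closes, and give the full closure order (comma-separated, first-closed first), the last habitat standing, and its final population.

Round 1: Ashgrove=8 Cedarfen=11 Elkhorn=8 Hollowpine=15 → close Hollowpine (overflow 3)
  15÷3 = 5 each, +1 to first 0
Round 2: Ashgrove=13 Cedarfen=16 Elkhorn=13 → close Cedarfen (overflow 4)
  16÷2 = 8 each, +1 to first 0
Round 3: Ashgrove=21 Elkhorn=21 → close Ashgrove (overflow 10)
  21÷1 = 21 each, +1 to first 0

Closure order: Hollowpine, Cedarfen, Ashgrove
Last habitat: Elkhorn with 42 animals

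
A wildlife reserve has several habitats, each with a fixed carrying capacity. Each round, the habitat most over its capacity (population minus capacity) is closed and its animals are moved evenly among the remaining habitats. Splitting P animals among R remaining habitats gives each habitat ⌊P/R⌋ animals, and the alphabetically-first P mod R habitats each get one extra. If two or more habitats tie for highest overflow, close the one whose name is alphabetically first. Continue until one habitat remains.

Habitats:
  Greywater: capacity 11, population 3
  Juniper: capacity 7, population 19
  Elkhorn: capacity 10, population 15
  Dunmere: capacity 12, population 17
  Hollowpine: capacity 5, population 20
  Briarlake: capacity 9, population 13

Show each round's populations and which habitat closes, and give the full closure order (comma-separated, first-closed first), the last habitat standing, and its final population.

Closure order: Hollowpine, Juniper, Dunmere, Elkhorn, Briarlake
Last habitat: Greywater with 87 animals

Round 1: Briarlake=13 Dunmere=17 Elkhorn=15 Greywater=3 Hollowpine=20 Juniper=19 → close Hollowpine (overflow 15)
  20÷5 = 4 each, +1 to first 0
Round 2: Briarlake=17 Dunmere=21 Elkhorn=19 Greywater=7 Juniper=23 → close Juniper (overflow 16)
  23÷4 = 5 each, +1 to first 3
Round 3: Briarlake=23 Dunmere=27 Elkhorn=25 Greywater=12 → close Dunmere (overflow 15)
  27÷3 = 9 each, +1 to first 0
Round 4: Briarlake=32 Elkhorn=34 Greywater=21 → close Elkhorn (overflow 24)
  34÷2 = 17 each, +1 to first 0
Round 5: Briarlake=49 Greywater=38 → close Briarlake (overflow 40)
  49÷1 = 49 each, +1 to first 0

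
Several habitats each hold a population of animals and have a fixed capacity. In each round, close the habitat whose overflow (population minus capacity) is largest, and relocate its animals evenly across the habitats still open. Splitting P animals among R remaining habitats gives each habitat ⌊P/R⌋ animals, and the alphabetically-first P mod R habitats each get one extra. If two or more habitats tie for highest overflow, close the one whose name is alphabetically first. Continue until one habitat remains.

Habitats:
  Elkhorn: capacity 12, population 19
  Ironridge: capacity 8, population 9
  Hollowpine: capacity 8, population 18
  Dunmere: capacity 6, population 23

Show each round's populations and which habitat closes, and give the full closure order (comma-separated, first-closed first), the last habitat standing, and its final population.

Closure order: Dunmere, Hollowpine, Elkhorn
Last habitat: Ironridge with 69 animals

Round 1: Dunmere=23 Elkhorn=19 Hollowpine=18 Ironridge=9 → close Dunmere (overflow 17)
  23÷3 = 7 each, +1 to first 2
Round 2: Elkhorn=27 Hollowpine=26 Ironridge=16 → close Hollowpine (overflow 18)
  26÷2 = 13 each, +1 to first 0
Round 3: Elkhorn=40 Ironridge=29 → close Elkhorn (overflow 28)
  40÷1 = 40 each, +1 to first 0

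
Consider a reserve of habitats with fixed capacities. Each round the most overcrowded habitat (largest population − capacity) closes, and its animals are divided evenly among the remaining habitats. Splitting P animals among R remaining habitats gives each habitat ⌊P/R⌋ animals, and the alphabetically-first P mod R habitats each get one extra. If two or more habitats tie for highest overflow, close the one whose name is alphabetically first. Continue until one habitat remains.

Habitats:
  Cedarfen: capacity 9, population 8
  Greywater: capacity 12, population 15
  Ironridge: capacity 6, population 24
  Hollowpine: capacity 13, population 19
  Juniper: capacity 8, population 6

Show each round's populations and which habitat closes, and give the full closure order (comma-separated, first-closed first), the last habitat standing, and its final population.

Closure order: Ironridge, Hollowpine, Greywater, Cedarfen
Last habitat: Juniper with 72 animals

Round 1: Cedarfen=8 Greywater=15 Hollowpine=19 Ironridge=24 Juniper=6 → close Ironridge (overflow 18)
  24÷4 = 6 each, +1 to first 0
Round 2: Cedarfen=14 Greywater=21 Hollowpine=25 Juniper=12 → close Hollowpine (overflow 12)
  25÷3 = 8 each, +1 to first 1
Round 3: Cedarfen=23 Greywater=29 Juniper=20 → close Greywater (overflow 17)
  29÷2 = 14 each, +1 to first 1
Round 4: Cedarfen=38 Juniper=34 → close Cedarfen (overflow 29)
  38÷1 = 38 each, +1 to first 0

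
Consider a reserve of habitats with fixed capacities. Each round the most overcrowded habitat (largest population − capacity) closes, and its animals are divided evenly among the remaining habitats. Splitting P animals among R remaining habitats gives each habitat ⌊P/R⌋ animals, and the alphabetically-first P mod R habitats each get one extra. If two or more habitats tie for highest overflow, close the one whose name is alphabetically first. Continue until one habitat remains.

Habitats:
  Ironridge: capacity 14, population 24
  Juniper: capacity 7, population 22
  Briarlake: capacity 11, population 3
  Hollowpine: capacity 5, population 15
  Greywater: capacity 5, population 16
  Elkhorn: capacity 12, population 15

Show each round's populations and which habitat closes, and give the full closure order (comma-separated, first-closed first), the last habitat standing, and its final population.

Closure order: Juniper, Greywater, Hollowpine, Ironridge, Elkhorn
Last habitat: Briarlake with 95 animals

Round 1: Briarlake=3 Elkhorn=15 Greywater=16 Hollowpine=15 Ironridge=24 Juniper=22 → close Juniper (overflow 15)
  22÷5 = 4 each, +1 to first 2
Round 2: Briarlake=8 Elkhorn=20 Greywater=20 Hollowpine=19 Ironridge=28 → close Greywater (overflow 15)
  20÷4 = 5 each, +1 to first 0
Round 3: Briarlake=13 Elkhorn=25 Hollowpine=24 Ironridge=33 → close Hollowpine (overflow 19)
  24÷3 = 8 each, +1 to first 0
Round 4: Briarlake=21 Elkhorn=33 Ironridge=41 → close Ironridge (overflow 27)
  41÷2 = 20 each, +1 to first 1
Round 5: Briarlake=42 Elkhorn=53 → close Elkhorn (overflow 41)
  53÷1 = 53 each, +1 to first 0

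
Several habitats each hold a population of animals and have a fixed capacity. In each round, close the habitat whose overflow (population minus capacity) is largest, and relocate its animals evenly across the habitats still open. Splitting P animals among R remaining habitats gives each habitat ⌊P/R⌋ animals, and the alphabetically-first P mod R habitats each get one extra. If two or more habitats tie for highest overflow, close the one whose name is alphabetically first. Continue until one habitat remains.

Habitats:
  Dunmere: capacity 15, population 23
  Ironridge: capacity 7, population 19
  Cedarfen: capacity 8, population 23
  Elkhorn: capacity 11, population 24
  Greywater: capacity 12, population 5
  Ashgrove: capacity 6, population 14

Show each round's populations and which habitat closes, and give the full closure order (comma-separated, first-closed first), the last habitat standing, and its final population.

Round 1: Ashgrove=14 Cedarfen=23 Dunmere=23 Elkhorn=24 Greywater=5 Ironridge=19 → close Cedarfen (overflow 15)
  23÷5 = 4 each, +1 to first 3
Round 2: Ashgrove=19 Dunmere=28 Elkhorn=29 Greywater=9 Ironridge=23 → close Elkhorn (overflow 18)
  29÷4 = 7 each, +1 to first 1
Round 3: Ashgrove=27 Dunmere=35 Greywater=16 Ironridge=30 → close Ironridge (overflow 23)
  30÷3 = 10 each, +1 to first 0
Round 4: Ashgrove=37 Dunmere=45 Greywater=26 → close Ashgrove (overflow 31)
  37÷2 = 18 each, +1 to first 1
Round 5: Dunmere=64 Greywater=44 → close Dunmere (overflow 49)
  64÷1 = 64 each, +1 to first 0

Closure order: Cedarfen, Elkhorn, Ironridge, Ashgrove, Dunmere
Last habitat: Greywater with 108 animals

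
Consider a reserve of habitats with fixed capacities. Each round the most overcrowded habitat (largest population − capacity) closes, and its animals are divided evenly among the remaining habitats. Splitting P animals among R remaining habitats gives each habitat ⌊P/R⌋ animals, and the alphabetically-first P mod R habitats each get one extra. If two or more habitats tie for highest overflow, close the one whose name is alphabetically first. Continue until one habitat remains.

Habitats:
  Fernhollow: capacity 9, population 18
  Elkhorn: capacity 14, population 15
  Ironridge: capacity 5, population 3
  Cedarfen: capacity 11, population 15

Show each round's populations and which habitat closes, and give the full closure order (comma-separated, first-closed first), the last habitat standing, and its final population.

Closure order: Fernhollow, Cedarfen, Elkhorn
Last habitat: Ironridge with 51 animals

Round 1: Cedarfen=15 Elkhorn=15 Fernhollow=18 Ironridge=3 → close Fernhollow (overflow 9)
  18÷3 = 6 each, +1 to first 0
Round 2: Cedarfen=21 Elkhorn=21 Ironridge=9 → close Cedarfen (overflow 10)
  21÷2 = 10 each, +1 to first 1
Round 3: Elkhorn=32 Ironridge=19 → close Elkhorn (overflow 18)
  32÷1 = 32 each, +1 to first 0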